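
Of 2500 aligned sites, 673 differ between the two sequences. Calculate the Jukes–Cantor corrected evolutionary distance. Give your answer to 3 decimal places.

p = 673/2500 = 0.2692.
d = −(3/4) ln(1 − 4p/3) = −0.75 ln(1 − 0.358933) = −0.75 ln(0.641067)
  = −0.75 × (-0.444621) = 0.333466 substitutions/site.

0.333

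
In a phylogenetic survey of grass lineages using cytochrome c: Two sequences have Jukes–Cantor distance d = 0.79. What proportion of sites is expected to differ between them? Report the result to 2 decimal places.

0.49

p = (3/4)(1 − e^(−4d/3)) = 0.75 × (1 − e^(-1.053333)) = 0.75 × (1 − 0.348773) = 0.488420.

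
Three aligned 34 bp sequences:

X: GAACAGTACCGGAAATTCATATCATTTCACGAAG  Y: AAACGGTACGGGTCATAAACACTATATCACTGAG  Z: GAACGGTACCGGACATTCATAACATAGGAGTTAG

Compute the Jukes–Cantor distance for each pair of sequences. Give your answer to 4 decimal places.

X–Y: 13/34 sites differ → p ≈ 0.382353, d = −0.75 ln(1 − 0.509804) = 0.534712 ≈ 0.5347.
X–Z: 9/34 sites differ → p ≈ 0.264706, d = −0.75 ln(1 − 0.352941) = 0.326488 ≈ 0.3265.
Y–Z: 12/34 sites differ → p ≈ 0.352941, d = −0.75 ln(1 − 0.470588) = 0.476991 ≈ 0.4770.

d(X,Y) = 0.5347, d(X,Z) = 0.3265, d(Y,Z) = 0.4770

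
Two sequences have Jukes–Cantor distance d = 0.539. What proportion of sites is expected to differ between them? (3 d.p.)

0.384

p = (3/4)(1 − e^(−4d/3)) = 0.75 × (1 − e^(-0.718667)) = 0.75 × (1 − 0.487402) = 0.384449.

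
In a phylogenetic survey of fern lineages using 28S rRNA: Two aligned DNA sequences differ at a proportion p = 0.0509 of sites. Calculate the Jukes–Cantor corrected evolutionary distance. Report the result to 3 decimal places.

0.053

d = −(3/4) ln(1 − 4p/3) = −0.75 ln(1 − 0.067867) = −0.75 ln(0.932133)
  = −0.75 × (-0.070280) = 0.052710 substitutions/site.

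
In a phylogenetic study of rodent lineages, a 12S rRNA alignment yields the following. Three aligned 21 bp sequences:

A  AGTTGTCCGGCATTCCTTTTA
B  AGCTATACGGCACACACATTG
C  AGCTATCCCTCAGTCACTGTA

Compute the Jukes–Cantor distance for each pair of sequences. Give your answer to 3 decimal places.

d(A,B) = 0.635, d(A,C) = 0.532, d(B,C) = 0.532

A–B: 9/21 sites differ → p ≈ 0.428571, d = −0.75 ln(1 − 0.571428) = 0.635472 ≈ 0.635.
A–C: 8/21 sites differ → p ≈ 0.380952, d = −0.75 ln(1 − 0.507936) = 0.531860 ≈ 0.532.
B–C: 8/21 sites differ → p ≈ 0.380952, d = −0.75 ln(1 − 0.507936) = 0.531860 ≈ 0.532.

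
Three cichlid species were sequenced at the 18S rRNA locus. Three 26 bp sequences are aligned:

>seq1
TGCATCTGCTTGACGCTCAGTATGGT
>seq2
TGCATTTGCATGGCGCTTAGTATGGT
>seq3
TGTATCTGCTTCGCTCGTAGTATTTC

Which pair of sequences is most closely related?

seq1 and seq2

seq1–seq2: 4/26 differ, p = 0.154, d = 0.172.
seq1–seq3: 9/26 differ, p = 0.346, d = 0.464.
seq2–seq3: 9/26 differ, p = 0.346, d = 0.464.
The smallest distance is between seq1 and seq2.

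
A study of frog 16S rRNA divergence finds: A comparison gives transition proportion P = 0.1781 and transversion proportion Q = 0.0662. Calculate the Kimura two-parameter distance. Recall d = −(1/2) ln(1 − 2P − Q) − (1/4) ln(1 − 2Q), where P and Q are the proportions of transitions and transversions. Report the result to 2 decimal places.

0.31

Under the Kimura two-parameter model, d = −½ ln(1 − 2P − Q) − ¼ ln(1 − 2Q).
1 − 2P − Q = 0.5776, giving −½ ln(0.5776) = 0.274437.
1 − 2Q = 0.8676, giving −¼ ln(0.8676) = 0.035506.
d = 0.274437 + 0.035506 = 0.309943.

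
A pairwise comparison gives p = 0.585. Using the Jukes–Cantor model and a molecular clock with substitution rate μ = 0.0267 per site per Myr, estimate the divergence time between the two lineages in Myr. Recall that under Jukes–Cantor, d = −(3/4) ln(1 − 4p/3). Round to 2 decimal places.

d = −(3/4) ln(1 − 4p/3) = −0.75 ln(1 − 0.78) = −0.75 ln(0.22)
  = −0.75 × (-1.514128) = 1.135596 substitutions/site.
Under a molecular clock d = 2μt, so t = d/(2μ) = 1.135596 / (2 × 0.0267) = 21.27 Myr.

21.27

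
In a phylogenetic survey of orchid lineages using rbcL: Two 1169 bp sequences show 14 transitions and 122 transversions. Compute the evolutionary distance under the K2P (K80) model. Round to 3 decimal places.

P = 14/1169 ≈ 0.011976 and Q = 122/1169 ≈ 0.104363.
Under the Kimura two-parameter model, d = −½ ln(1 − 2P − Q) − ¼ ln(1 − 2Q).
1 − 2P − Q = 0.871685, giving −½ ln(0.871685) = 0.068664.
1 − 2Q = 0.791274, giving −¼ ln(0.791274) = 0.058528.
d = 0.068664 + 0.058528 = 0.127192.

0.127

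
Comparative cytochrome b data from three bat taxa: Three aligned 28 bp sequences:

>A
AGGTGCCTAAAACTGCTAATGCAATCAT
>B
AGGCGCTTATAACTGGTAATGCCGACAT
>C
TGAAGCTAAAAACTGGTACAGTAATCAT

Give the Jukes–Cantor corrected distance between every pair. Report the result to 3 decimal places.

d(A,B) = 0.304, d(A,C) = 0.420, d(B,C) = 0.556

A–B: 7/28 sites differ → p = 0.25, d = −0.75 ln(1 − 0.333333) = 0.304098 ≈ 0.304.
A–C: 9/28 sites differ → p ≈ 0.321429, d = −0.75 ln(1 − 0.428572) = 0.419713 ≈ 0.420.
B–C: 11/28 sites differ → p ≈ 0.392857, d = −0.75 ln(1 − 0.523809) = 0.556452 ≈ 0.556.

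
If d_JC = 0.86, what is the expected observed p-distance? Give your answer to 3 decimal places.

p = (3/4)(1 − e^(−4d/3)) = 0.75 × (1 − e^(-1.146667)) = 0.75 × (1 − 0.317694) = 0.511730.

0.512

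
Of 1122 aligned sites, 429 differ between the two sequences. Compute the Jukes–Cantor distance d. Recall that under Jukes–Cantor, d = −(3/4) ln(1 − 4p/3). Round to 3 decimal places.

0.535

p = 429/1122 ≈ 0.382353.
d = −(3/4) ln(1 − 4p/3) = −0.75 ln(1 − 0.509804) = −0.75 ln(0.490196)
  = −0.75 × (-0.712950) = 0.534713 substitutions/site.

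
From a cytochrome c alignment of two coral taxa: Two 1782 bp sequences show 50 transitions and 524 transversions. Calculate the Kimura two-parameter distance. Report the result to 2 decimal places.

P = 50/1782 ≈ 0.028058 and Q = 524/1782 ≈ 0.294052.
Under the Kimura two-parameter model, d = −½ ln(1 − 2P − Q) − ¼ ln(1 − 2Q).
1 − 2P − Q = 0.649832, giving −½ ln(0.649832) = 0.215521.
1 − 2Q = 0.411896, giving −¼ ln(0.411896) = 0.221746.
d = 0.215521 + 0.221746 = 0.437267.

0.44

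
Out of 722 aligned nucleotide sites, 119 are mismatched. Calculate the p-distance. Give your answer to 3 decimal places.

0.165

p = 119/722 = 0.164819… ≈ 0.165 (to 3 d.p.).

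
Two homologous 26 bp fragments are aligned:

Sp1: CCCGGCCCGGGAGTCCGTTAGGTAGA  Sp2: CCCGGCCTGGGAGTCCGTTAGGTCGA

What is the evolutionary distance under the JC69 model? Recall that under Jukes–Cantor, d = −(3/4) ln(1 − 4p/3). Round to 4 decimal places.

0.0812

The sequences differ at 2 of 26 sites (8, 24), so p = 2/26 ≈ 0.076923.
d = −(3/4) ln(1 − 4p/3) = −0.75 ln(1 − 0.102564) = −0.75 ln(0.897436)
  = −0.75 × (-0.108213) = 0.081160 substitutions/site.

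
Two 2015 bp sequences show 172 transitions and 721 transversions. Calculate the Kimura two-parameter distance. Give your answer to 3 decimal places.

P = 172/2015 ≈ 0.08536 and Q = 721/2015 ≈ 0.357816.
Under the Kimura two-parameter model, d = −½ ln(1 − 2P − Q) − ¼ ln(1 − 2Q).
1 − 2P − Q = 0.471464, giving −½ ln(0.471464) = 0.375956.
1 − 2Q = 0.284368, giving −¼ ln(0.284368) = 0.314372.
d = 0.375956 + 0.314372 = 0.690328.

0.690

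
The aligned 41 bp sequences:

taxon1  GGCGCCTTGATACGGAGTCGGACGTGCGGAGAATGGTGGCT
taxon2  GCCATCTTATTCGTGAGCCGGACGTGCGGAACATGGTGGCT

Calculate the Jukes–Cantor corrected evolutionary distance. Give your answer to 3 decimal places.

The sequences differ at 11 of 41 sites, so p = 11/41 ≈ 0.268293.
d = −(3/4) ln(1 − 4p/3) = −0.75 ln(1 − 0.357724) = −0.75 ln(0.642276)
  = −0.75 × (-0.442737) = 0.332053 substitutions/site.

0.332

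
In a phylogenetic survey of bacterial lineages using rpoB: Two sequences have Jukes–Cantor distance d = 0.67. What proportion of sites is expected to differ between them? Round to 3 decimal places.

0.443

p = (3/4)(1 − e^(−4d/3)) = 0.75 × (1 − e^(-0.893333)) = 0.75 × (1 − 0.409289) = 0.443033.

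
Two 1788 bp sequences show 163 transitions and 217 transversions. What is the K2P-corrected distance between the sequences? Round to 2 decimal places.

P = 163/1788 ≈ 0.091163 and Q = 217/1788 ≈ 0.121365.
Under the Kimura two-parameter model, d = −½ ln(1 − 2P − Q) − ¼ ln(1 − 2Q).
1 − 2P − Q = 0.696309, giving −½ ln(0.696309) = 0.180981.
1 − 2Q = 0.75727, giving −¼ ln(0.75727) = 0.069509.
d = 0.180981 + 0.069509 = 0.250490.

0.25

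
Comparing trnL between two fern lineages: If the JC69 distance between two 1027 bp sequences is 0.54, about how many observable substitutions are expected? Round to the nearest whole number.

395

Invert JC69: p = (3/4)(1 − e^(−4d/3)) = 0.75 × (1 − e^(-0.72)) = 0.75 × (1 − 0.486752) = 0.384936.
Expected differing sites = pL ≈ 0.384936 × 1027 = 395.329272 ≈ 395.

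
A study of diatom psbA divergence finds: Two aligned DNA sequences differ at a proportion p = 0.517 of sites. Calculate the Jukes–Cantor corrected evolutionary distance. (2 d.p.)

d = −(3/4) ln(1 − 4p/3) = −0.75 ln(1 − 0.689333) = −0.75 ln(0.310667)
  = −0.75 × (-1.169034) = 0.876776 substitutions/site.

0.88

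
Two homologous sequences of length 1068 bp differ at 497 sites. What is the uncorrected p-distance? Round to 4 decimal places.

0.4654

p = 497/1068 = 0.465355… ≈ 0.4654 (to 4 d.p.).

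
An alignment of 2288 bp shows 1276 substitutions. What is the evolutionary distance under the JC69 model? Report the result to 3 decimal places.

1.021

p = 1276/2288 ≈ 0.557692.
d = −(3/4) ln(1 − 4p/3) = −0.75 ln(1 − 0.743589) = −0.75 ln(0.256411)
  = −0.75 × (-1.360974) = 1.020731 substitutions/site.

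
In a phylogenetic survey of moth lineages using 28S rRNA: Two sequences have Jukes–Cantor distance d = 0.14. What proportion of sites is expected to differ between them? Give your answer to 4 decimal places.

0.1277

p = (3/4)(1 − e^(−4d/3)) = 0.75 × (1 − e^(-0.186667)) = 0.75 × (1 − 0.829720) = 0.127710.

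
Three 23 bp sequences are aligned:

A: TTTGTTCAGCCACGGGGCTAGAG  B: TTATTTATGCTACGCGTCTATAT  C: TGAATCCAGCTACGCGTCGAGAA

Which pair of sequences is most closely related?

B and C

A–B: 9/23 differ, p = 0.391, d = 0.553.
A–C: 9/23 differ, p = 0.391, d = 0.553.
B–C: 8/23 differ, p = 0.348, d = 0.467.
The smallest distance is between B and C.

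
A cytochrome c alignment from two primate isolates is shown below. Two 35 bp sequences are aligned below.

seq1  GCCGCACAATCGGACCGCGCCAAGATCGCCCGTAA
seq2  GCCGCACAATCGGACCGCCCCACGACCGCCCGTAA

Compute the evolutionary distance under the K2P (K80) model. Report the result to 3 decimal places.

0.091

Of 35 sites, 1 differences are transitions and 2 are transversions, so P = 1/35 ≈ 0.028571 and Q = 2/35 ≈ 0.057143.
Under the Kimura two-parameter model, d = −½ ln(1 − 2P − Q) − ¼ ln(1 − 2Q).
1 − 2P − Q = 0.885715, giving −½ ln(0.885715) = 0.060680.
1 − 2Q = 0.885714, giving −¼ ln(0.885714) = 0.030340.
d = 0.060680 + 0.030340 = 0.091020.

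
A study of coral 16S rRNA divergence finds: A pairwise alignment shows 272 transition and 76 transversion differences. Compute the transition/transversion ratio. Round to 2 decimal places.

R = 272/76 = 3.578947… ≈ 3.58 (to 2 d.p.).

3.58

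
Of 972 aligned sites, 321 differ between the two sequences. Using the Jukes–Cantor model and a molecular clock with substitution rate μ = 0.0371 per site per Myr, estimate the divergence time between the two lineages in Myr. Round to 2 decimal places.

5.87

p = 321/972 ≈ 0.330247.
d = −(3/4) ln(1 − 4p/3) = −0.75 ln(1 − 0.440329) = −0.75 ln(0.559671)
  = −0.75 × (-0.580406) = 0.435305 substitutions/site.
Under a molecular clock d = 2μt, so t = d/(2μ) = 0.435305 / (2 × 0.0371) = 5.87 Myr.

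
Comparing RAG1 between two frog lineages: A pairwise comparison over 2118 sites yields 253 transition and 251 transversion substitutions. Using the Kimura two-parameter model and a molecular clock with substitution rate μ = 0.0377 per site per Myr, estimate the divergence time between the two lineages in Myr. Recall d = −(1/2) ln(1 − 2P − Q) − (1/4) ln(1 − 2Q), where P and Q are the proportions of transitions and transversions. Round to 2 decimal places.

P = 253/2118 ≈ 0.119452 and Q = 251/2118 ≈ 0.118508.
Under the Kimura two-parameter model, d = −½ ln(1 − 2P − Q) − ¼ ln(1 − 2Q).
1 − 2P − Q = 0.642588, giving −½ ln(0.642588) = 0.221126.
1 − 2Q = 0.762984, giving −¼ ln(0.762984) = 0.067630.
d = 0.221126 + 0.067630 = 0.288756.
Under a molecular clock d = 2μt, so t = d/(2μ) = 0.288756 / (2 × 0.0377) = 3.83 Myr.

3.83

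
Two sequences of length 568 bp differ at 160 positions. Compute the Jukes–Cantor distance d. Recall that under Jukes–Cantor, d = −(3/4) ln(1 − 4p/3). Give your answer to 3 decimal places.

p = 160/568 ≈ 0.28169.
d = −(3/4) ln(1 − 4p/3) = −0.75 ln(1 − 0.375587) = −0.75 ln(0.624413)
  = −0.75 × (-0.470943) = 0.353207 substitutions/site.

0.353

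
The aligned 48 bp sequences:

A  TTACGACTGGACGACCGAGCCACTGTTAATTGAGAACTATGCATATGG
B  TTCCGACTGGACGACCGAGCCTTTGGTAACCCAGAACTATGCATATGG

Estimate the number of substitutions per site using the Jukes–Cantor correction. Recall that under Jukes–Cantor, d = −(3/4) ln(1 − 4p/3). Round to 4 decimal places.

The sequences differ at 7 of 48 sites (3, 22, 23, 26, 30, 31, 32), so p = 7/48 ≈ 0.145833.
d = −(3/4) ln(1 − 4p/3) = −0.75 ln(1 − 0.194444) = −0.75 ln(0.805556)
  = −0.75 × (-0.216223) = 0.162167 substitutions/site.

0.1622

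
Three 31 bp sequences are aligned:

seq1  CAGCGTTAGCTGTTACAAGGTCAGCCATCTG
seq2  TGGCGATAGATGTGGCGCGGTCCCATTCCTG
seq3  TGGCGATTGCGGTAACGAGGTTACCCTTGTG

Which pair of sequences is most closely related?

seq1–seq2: 14/31 differ, p = 0.452, d = 0.691.
seq1–seq3: 11/31 differ, p = 0.355, d = 0.481.
seq2–seq3: 12/31 differ, p = 0.387, d = 0.544.
The smallest distance is between seq1 and seq3.

seq1 and seq3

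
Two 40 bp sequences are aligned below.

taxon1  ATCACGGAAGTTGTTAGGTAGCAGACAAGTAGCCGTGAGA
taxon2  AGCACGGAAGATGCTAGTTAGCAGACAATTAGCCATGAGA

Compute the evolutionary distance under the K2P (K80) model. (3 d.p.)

Of 40 sites, 2 differences are transitions and 4 are transversions, so P = 2/40 = 0.05 and Q = 4/40 = 0.1.
Under the Kimura two-parameter model, d = −½ ln(1 − 2P − Q) − ¼ ln(1 − 2Q).
1 − 2P − Q = 0.8, giving −½ ln(0.8) = 0.111572.
1 − 2Q = 0.8, giving −¼ ln(0.8) = 0.055786.
d = 0.111572 + 0.055786 = 0.167358.

0.167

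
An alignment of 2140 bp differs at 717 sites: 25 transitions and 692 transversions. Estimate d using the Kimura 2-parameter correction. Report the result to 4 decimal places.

P = 25/2140 ≈ 0.011682 and Q = 692/2140 ≈ 0.323364.
Under the Kimura two-parameter model, d = −½ ln(1 − 2P − Q) − ¼ ln(1 − 2Q).
1 − 2P − Q = 0.653272, giving −½ ln(0.653272) = 0.212881.
1 − 2Q = 0.353272, giving −¼ ln(0.353272) = 0.260129.
d = 0.212881 + 0.260129 = 0.473010.

0.4730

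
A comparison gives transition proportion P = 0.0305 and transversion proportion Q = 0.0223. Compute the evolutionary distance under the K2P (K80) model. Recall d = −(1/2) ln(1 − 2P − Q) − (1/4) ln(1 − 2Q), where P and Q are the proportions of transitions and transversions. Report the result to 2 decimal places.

Under the Kimura two-parameter model, d = −½ ln(1 − 2P − Q) − ¼ ln(1 − 2Q).
1 − 2P − Q = 0.9167, giving −½ ln(0.9167) = 0.043488.
1 − 2Q = 0.9554, giving −¼ ln(0.9554) = 0.011406.
d = 0.043488 + 0.011406 = 0.054894.

0.05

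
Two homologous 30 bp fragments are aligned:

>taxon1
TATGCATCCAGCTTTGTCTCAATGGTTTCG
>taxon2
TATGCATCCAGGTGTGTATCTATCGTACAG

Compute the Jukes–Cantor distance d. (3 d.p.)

0.330

The sequences differ at 8 of 30 sites (12, 14, 18, 21, 24, 27, 28, 29), so p = 8/30 ≈ 0.266667.
d = −(3/4) ln(1 − 4p/3) = −0.75 ln(1 − 0.355556) = −0.75 ln(0.644444)
  = −0.75 × (-0.439367) = 0.329525 substitutions/site.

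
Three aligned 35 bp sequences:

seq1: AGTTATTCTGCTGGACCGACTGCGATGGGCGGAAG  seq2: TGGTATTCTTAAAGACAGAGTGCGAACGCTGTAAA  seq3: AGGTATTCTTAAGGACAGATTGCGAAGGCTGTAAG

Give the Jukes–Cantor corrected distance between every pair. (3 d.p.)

seq1–seq2: 14/35 sites differ → p = 0.4, d = −0.75 ln(1 − 0.533333) = 0.571605 ≈ 0.572.
seq1–seq3: 10/35 sites differ → p ≈ 0.285714, d = −0.75 ln(1 − 0.380952) = 0.359679 ≈ 0.360.
seq2–seq3: 5/35 sites differ → p ≈ 0.142857, d = −0.75 ln(1 − 0.190476) = 0.158482 ≈ 0.158.

d(seq1,seq2) = 0.572, d(seq1,seq3) = 0.360, d(seq2,seq3) = 0.158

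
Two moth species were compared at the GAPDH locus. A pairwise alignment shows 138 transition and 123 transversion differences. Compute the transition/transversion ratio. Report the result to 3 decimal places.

R = 138/123 = 1.121951… ≈ 1.122 (to 3 d.p.).

1.122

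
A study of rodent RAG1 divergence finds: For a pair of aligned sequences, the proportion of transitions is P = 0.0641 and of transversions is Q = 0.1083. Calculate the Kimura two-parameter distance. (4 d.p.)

0.1959

Under the Kimura two-parameter model, d = −½ ln(1 − 2P − Q) − ¼ ln(1 − 2Q).
1 − 2P − Q = 0.7635, giving −½ ln(0.7635) = 0.134921.
1 − 2Q = 0.7834, giving −¼ ln(0.7834) = 0.061028.
d = 0.134921 + 0.061028 = 0.195949.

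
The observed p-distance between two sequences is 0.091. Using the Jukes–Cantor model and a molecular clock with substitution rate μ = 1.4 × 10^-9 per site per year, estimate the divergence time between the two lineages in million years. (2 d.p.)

d = −(3/4) ln(1 − 4p/3) = −0.75 ln(1 − 0.121333) = −0.75 ln(0.878667)
  = −0.75 × (-0.129349) = 0.097012 substitutions/site.
Under a molecular clock d = 2μt, so t = d/(2μ) = 0.097012 / (2 × 1.4 × 10^-9) = 34.65 million years.

34.65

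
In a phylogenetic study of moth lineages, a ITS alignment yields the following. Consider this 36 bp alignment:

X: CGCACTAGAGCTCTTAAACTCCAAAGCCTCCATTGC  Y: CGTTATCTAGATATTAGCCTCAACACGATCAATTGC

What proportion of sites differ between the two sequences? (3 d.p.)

0.417

The sequences differ at 15 of 36 positions.
p = 15/36 = 0.416666… ≈ 0.417 (to 3 d.p.).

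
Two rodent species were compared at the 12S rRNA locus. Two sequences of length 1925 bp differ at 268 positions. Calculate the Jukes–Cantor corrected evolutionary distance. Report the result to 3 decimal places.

0.154

p = 268/1925 ≈ 0.139221.
d = −(3/4) ln(1 − 4p/3) = −0.75 ln(1 − 0.185628) = −0.75 ln(0.814372)
  = −0.75 × (-0.205338) = 0.154004 substitutions/site.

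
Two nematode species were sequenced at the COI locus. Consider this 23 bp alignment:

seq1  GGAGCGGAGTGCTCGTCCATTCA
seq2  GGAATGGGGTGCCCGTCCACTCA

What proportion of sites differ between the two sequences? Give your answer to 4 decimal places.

0.2174

The sequences differ at 5 of 23 positions (sites 4, 5, 8, 13, 20).
p = 5/23 = 0.217391… ≈ 0.2174 (to 4 d.p.).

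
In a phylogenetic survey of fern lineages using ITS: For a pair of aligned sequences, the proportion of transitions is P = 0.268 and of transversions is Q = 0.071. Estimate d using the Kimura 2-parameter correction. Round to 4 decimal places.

0.5053

Under the Kimura two-parameter model, d = −½ ln(1 − 2P − Q) − ¼ ln(1 − 2Q).
1 − 2P − Q = 0.393, giving −½ ln(0.393) = 0.466973.
1 − 2Q = 0.858, giving −¼ ln(0.858) = 0.038288.
d = 0.466973 + 0.038288 = 0.505261.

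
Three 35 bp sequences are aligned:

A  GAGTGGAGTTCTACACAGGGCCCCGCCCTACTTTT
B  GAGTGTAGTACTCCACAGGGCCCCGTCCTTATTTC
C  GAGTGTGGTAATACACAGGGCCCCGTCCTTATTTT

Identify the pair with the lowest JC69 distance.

A–B: 7/35 differ, p = 0.200, d = 0.233.
A–C: 7/35 differ, p = 0.200, d = 0.233.
B–C: 4/35 differ, p = 0.114, d = 0.124.
The smallest distance is between B and C.

B and C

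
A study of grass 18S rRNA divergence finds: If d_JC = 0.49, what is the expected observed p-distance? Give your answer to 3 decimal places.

p = (3/4)(1 − e^(−4d/3)) = 0.75 × (1 − e^(-0.653333)) = 0.75 × (1 − 0.520309) = 0.359768.

0.360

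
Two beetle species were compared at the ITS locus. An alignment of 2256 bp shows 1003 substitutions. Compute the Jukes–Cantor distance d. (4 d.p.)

0.6738

p = 1003/2256 ≈ 0.444592.
d = −(3/4) ln(1 − 4p/3) = −0.75 ln(1 − 0.592789) = −0.75 ln(0.407211)
  = −0.75 × (-0.898424) = 0.673818 substitutions/site.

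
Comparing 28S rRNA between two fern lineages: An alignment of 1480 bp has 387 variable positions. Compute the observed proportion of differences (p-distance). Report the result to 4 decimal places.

0.2615

p = 387/1480 = 0.261486… ≈ 0.2615 (to 4 d.p.).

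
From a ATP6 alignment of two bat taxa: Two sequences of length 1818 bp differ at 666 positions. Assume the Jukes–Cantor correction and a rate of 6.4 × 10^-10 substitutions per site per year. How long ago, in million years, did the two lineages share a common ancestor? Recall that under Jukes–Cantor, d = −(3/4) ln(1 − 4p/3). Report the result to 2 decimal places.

392.76

p = 666/1818 ≈ 0.366337.
d = −(3/4) ln(1 − 4p/3) = −0.75 ln(1 − 0.488449) = −0.75 ln(0.511551)
  = −0.75 × (-0.670308) = 0.502731 substitutions/site.
Under a molecular clock d = 2μt, so t = d/(2μ) = 0.502731 / (2 × 6.4 × 10^-10) = 392.76 million years.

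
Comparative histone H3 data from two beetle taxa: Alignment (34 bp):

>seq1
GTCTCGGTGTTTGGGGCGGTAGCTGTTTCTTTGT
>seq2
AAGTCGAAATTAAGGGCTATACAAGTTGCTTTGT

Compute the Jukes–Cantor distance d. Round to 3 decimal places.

The sequences differ at 14 of 34 sites, so p = 14/34 ≈ 0.411765.
d = −(3/4) ln(1 − 4p/3) = −0.75 ln(1 − 0.54902) = −0.75 ln(0.45098)
  = −0.75 × (-0.796332) = 0.597249 substitutions/site.

0.597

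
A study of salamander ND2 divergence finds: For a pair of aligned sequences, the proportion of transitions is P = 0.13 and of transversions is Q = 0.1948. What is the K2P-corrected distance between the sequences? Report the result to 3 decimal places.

0.427

Under the Kimura two-parameter model, d = −½ ln(1 − 2P − Q) − ¼ ln(1 − 2Q).
1 − 2P − Q = 0.5452, giving −½ ln(0.5452) = 0.303301.
1 − 2Q = 0.6104, giving −¼ ln(0.6104) = 0.123410.
d = 0.303301 + 0.123410 = 0.426711.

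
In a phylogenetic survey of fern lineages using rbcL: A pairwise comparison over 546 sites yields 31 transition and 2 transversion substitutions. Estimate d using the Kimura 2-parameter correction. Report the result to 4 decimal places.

0.0642

P = 31/546 ≈ 0.056777 and Q = 2/546 ≈ 0.003663.
Under the Kimura two-parameter model, d = −½ ln(1 − 2P − Q) − ¼ ln(1 − 2Q).
1 − 2P − Q = 0.882783, giving −½ ln(0.882783) = 0.062338.
1 − 2Q = 0.992674, giving −¼ ln(0.992674) = 0.001838.
d = 0.062338 + 0.001838 = 0.064176.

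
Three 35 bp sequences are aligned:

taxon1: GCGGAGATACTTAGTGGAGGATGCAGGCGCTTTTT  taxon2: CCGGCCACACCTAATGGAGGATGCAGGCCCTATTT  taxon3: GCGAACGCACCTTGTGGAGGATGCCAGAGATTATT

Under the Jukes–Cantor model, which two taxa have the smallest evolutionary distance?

taxon1–taxon2: 8/35 differ, p = 0.229, d = 0.273.
taxon1–taxon3: 11/35 differ, p = 0.314, d = 0.407.
taxon2–taxon3: 13/35 differ, p = 0.371, d = 0.513.
The smallest distance is between taxon1 and taxon2.

taxon1 and taxon2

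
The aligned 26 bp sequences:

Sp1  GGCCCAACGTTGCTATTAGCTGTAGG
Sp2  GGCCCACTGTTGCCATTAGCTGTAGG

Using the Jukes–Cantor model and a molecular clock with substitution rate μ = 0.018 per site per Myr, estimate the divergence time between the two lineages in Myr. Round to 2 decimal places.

3.48

The sequences differ at 3 of 26 sites (7, 8, 14), so p = 3/26 ≈ 0.115385.
d = −(3/4) ln(1 − 4p/3) = −0.75 ln(1 − 0.153847) = −0.75 ln(0.846153)
  = −0.75 × (-0.167055) = 0.125291 substitutions/site.
Under a molecular clock d = 2μt, so t = d/(2μ) = 0.125291 / (2 × 0.018) = 3.48 Myr.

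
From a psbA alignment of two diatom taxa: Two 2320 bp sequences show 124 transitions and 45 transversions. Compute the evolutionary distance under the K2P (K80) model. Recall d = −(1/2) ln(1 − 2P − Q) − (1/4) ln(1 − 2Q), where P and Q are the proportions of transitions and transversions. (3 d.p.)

P = 124/2320 ≈ 0.053448 and Q = 45/2320 ≈ 0.019397.
Under the Kimura two-parameter model, d = −½ ln(1 − 2P − Q) − ¼ ln(1 − 2Q).
1 − 2P − Q = 0.873707, giving −½ ln(0.873707) = 0.067505.
1 − 2Q = 0.961206, giving −¼ ln(0.961206) = 0.009892.
d = 0.067505 + 0.009892 = 0.077397.

0.077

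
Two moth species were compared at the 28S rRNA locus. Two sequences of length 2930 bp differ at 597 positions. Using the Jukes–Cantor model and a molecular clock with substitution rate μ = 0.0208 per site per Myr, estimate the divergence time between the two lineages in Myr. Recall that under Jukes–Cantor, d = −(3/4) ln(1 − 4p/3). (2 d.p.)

5.72

p = 597/2930 ≈ 0.203754.
d = −(3/4) ln(1 − 4p/3) = −0.75 ln(1 − 0.271672) = −0.75 ln(0.728328)
  = −0.75 × (-0.317004) = 0.237753 substitutions/site.
Under a molecular clock d = 2μt, so t = d/(2μ) = 0.237753 / (2 × 0.0208) = 5.72 Myr.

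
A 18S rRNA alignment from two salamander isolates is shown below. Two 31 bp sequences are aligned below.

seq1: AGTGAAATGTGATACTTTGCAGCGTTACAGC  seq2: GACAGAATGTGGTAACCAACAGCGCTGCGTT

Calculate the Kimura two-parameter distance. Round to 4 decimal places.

1.4242

Of 31 sites, 13 differences are transitions and 3 are transversions, so P = 13/31 ≈ 0.419355 and Q = 3/31 ≈ 0.096774.
Under the Kimura two-parameter model, d = −½ ln(1 − 2P − Q) − ¼ ln(1 − 2Q).
1 − 2P − Q = 0.064516, giving −½ ln(0.064516) = 1.370421.
1 − 2Q = 0.806452, giving −¼ ln(0.806452) = 0.053778.
d = 1.370421 + 0.053778 = 1.424199.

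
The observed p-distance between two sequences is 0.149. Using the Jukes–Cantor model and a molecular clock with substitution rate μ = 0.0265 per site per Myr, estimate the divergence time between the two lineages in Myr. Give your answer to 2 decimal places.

d = −(3/4) ln(1 − 4p/3) = −0.75 ln(1 − 0.198667) = −0.75 ln(0.801333)
  = −0.75 × (-0.221479) = 0.166109 substitutions/site.
Under a molecular clock d = 2μt, so t = d/(2μ) = 0.166109 / (2 × 0.0265) = 3.13 Myr.

3.13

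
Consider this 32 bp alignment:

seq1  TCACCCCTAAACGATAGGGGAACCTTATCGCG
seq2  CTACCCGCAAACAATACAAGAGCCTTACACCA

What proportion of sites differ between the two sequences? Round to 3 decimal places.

0.406

The sequences differ at 13 of 32 positions.
p = 13/32 = 0.40625 ≈ 0.406 (to 3 d.p.).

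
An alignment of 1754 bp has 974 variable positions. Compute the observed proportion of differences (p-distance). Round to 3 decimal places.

0.555

p = 974/1754 = 0.555302… ≈ 0.555 (to 3 d.p.).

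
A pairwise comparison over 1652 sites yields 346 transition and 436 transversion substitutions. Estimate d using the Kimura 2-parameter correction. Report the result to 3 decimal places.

P = 346/1652 ≈ 0.209443 and Q = 436/1652 ≈ 0.263923.
Under the Kimura two-parameter model, d = −½ ln(1 − 2P − Q) − ¼ ln(1 − 2Q).
1 − 2P − Q = 0.317191, giving −½ ln(0.317191) = 0.574126.
1 − 2Q = 0.472154, giving −¼ ln(0.472154) = 0.187613.
d = 0.574126 + 0.187613 = 0.761739.

0.762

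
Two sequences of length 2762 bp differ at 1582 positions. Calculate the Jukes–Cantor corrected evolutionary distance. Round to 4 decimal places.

1.0820

p = 1582/2762 ≈ 0.572773.
d = −(3/4) ln(1 − 4p/3) = −0.75 ln(1 − 0.763697) = −0.75 ln(0.236303)
  = −0.75 × (-1.442640) = 1.081980 substitutions/site.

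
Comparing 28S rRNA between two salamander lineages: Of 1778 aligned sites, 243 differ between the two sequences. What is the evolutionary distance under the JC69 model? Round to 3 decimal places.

0.151

p = 243/1778 ≈ 0.13667.
d = −(3/4) ln(1 − 4p/3) = −0.75 ln(1 − 0.182227) = −0.75 ln(0.817773)
  = −0.75 × (-0.201170) = 0.150878 substitutions/site.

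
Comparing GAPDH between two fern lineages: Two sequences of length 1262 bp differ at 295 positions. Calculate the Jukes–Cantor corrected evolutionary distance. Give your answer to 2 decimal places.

p = 295/1262 ≈ 0.233756.
d = −(3/4) ln(1 − 4p/3) = −0.75 ln(1 − 0.311675) = −0.75 ln(0.688325)
  = −0.75 × (-0.373494) = 0.280121 substitutions/site.

0.28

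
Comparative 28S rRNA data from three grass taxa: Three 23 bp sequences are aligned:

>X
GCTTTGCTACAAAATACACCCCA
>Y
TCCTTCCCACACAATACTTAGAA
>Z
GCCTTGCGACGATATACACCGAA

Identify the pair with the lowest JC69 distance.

X–Y: 10/23 differ, p = 0.435, d = 0.650.
X–Z: 6/23 differ, p = 0.261, d = 0.321.
Y–Z: 9/23 differ, p = 0.391, d = 0.553.
The smallest distance is between X and Z.

X and Z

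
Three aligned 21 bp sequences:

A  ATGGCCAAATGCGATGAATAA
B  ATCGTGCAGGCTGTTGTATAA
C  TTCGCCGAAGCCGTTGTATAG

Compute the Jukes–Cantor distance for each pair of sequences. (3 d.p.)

d(A,B) = 0.756, d(A,C) = 0.532, d(B,C) = 0.441

A–B: 10/21 sites differ → p ≈ 0.47619, d = −0.75 ln(1 − 0.63492) = 0.755729 ≈ 0.756.
A–C: 8/21 sites differ → p ≈ 0.380952, d = −0.75 ln(1 − 0.507936) = 0.531860 ≈ 0.532.
B–C: 7/21 sites differ → p ≈ 0.333333, d = −0.75 ln(1 − 0.444444) = 0.440839 ≈ 0.441.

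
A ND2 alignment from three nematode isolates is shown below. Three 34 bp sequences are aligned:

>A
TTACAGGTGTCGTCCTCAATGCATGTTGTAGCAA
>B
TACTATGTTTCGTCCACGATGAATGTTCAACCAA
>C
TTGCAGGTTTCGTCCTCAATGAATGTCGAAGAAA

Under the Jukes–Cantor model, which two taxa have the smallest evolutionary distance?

A–B: 11/34 differ, p = 0.324, d = 0.423.
A–C: 6/34 differ, p = 0.176, d = 0.201.
B–C: 10/34 differ, p = 0.294, d = 0.373.
The smallest distance is between A and C.

A and C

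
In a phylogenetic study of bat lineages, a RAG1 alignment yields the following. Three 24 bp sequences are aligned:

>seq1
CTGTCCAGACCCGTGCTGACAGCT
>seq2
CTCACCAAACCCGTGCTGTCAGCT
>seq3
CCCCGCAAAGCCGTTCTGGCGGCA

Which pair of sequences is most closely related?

seq1–seq2: 4/24 differ, p = 0.167, d = 0.188.
seq1–seq3: 10/24 differ, p = 0.417, d = 0.608.
seq2–seq3: 8/24 differ, p = 0.333, d = 0.441.
The smallest distance is between seq1 and seq2.

seq1 and seq2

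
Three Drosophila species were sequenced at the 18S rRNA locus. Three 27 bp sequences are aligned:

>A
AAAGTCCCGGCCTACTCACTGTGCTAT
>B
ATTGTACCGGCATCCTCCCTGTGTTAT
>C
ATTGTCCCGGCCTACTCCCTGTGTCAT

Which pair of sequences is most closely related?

A–B: 7/27 differ, p = 0.259, d = 0.318.
A–C: 5/27 differ, p = 0.185, d = 0.213.
B–C: 4/27 differ, p = 0.148, d = 0.165.
The smallest distance is between B and C.

B and C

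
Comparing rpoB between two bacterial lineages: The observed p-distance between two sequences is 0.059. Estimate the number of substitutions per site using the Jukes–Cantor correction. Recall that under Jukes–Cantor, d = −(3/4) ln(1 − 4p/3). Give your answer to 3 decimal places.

0.061

d = −(3/4) ln(1 − 4p/3) = −0.75 ln(1 − 0.078667) = −0.75 ln(0.921333)
  = −0.75 × (-0.081934) = 0.061451 substitutions/site.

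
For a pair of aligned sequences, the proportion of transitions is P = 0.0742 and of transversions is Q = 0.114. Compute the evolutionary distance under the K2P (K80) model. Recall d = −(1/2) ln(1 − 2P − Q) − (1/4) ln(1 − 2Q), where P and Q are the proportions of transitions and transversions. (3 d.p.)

0.217

Under the Kimura two-parameter model, d = −½ ln(1 − 2P − Q) − ¼ ln(1 − 2Q).
1 − 2P − Q = 0.7376, giving −½ ln(0.7376) = 0.152177.
1 − 2Q = 0.772, giving −¼ ln(0.772) = 0.064693.
d = 0.152177 + 0.064693 = 0.216870.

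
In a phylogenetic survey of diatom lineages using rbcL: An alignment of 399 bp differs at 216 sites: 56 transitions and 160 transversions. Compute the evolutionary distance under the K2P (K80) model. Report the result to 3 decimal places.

P = 56/399 ≈ 0.140351 and Q = 160/399 ≈ 0.401003.
Under the Kimura two-parameter model, d = −½ ln(1 − 2P − Q) − ¼ ln(1 − 2Q).
1 − 2P − Q = 0.318295, giving −½ ln(0.318295) = 0.572388.
1 − 2Q = 0.197994, giving −¼ ln(0.197994) = 0.404880.
d = 0.572388 + 0.404880 = 0.977268.

0.977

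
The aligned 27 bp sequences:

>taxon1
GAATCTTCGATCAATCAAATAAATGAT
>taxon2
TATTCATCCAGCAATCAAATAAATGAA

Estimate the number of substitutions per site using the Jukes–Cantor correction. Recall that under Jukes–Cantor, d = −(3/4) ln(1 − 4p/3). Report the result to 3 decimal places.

0.264

The sequences differ at 6 of 27 sites (1, 3, 6, 9, 11, 27), so p = 6/27 ≈ 0.222222.
d = −(3/4) ln(1 − 4p/3) = −0.75 ln(1 − 0.296296) = −0.75 ln(0.703704)
  = −0.75 × (-0.351397) = 0.263548 substitutions/site.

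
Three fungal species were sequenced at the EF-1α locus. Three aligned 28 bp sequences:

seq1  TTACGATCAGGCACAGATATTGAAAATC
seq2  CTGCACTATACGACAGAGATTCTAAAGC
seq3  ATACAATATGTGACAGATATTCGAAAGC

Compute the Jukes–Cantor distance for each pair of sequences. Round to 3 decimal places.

d(seq1,seq2) = 0.724, d(seq1,seq3) = 0.420, d(seq2,seq3) = 0.304

seq1–seq2: 13/28 sites differ → p ≈ 0.464286, d = −0.75 ln(1 − 0.619048) = 0.723811 ≈ 0.724.
seq1–seq3: 9/28 sites differ → p ≈ 0.321429, d = −0.75 ln(1 − 0.428572) = 0.419713 ≈ 0.420.
seq2–seq3: 7/28 sites differ → p = 0.25, d = −0.75 ln(1 − 0.333333) = 0.304098 ≈ 0.304.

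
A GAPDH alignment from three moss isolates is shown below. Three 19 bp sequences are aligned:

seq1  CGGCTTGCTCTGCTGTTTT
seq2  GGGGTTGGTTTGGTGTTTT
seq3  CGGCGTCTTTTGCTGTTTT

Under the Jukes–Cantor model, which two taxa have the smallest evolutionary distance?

seq1–seq2: 5/19 differ, p = 0.263, d = 0.324.
seq1–seq3: 4/19 differ, p = 0.211, d = 0.247.
seq2–seq3: 6/19 differ, p = 0.316, d = 0.410.
The smallest distance is between seq1 and seq3.

seq1 and seq3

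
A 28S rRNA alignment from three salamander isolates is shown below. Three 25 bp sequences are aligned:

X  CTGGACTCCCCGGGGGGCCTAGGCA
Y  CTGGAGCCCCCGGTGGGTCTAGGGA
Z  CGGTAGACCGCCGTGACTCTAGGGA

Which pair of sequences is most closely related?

X and Y

X–Y: 5/25 differ, p = 0.200, d = 0.233.
X–Z: 11/25 differ, p = 0.440, d = 0.663.
Y–Z: 7/25 differ, p = 0.280, d = 0.351.
The smallest distance is between X and Y.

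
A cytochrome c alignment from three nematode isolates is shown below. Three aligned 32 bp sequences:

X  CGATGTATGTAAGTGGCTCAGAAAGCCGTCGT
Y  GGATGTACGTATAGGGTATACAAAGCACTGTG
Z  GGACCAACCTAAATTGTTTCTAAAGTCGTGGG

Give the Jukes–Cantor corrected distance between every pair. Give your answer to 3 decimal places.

d(X,Y) = 0.657, d(X,Z) = 0.736, d(Y,Z) = 0.657

X–Y: 14/32 sites differ → p = 0.4375, d = −0.75 ln(1 − 0.583333) = 0.656601 ≈ 0.657.
X–Z: 15/32 sites differ → p = 0.46875, d = −0.75 ln(1 − 0.625) = 0.735622 ≈ 0.736.
Y–Z: 14/32 sites differ → p = 0.4375, d = −0.75 ln(1 − 0.583333) = 0.656601 ≈ 0.657.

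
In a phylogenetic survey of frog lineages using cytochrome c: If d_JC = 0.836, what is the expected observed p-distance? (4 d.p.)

0.5040

p = (3/4)(1 − e^(−4d/3)) = 0.75 × (1 − e^(-1.114667)) = 0.75 × (1 − 0.328024) = 0.503982.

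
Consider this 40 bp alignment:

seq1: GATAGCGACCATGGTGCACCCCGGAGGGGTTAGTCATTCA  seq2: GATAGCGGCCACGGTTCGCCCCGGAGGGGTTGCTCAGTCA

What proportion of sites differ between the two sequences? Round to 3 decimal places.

The sequences differ at 7 of 40 positions (sites 8, 12, 16, 18, 32, 33, 37).
p = 7/40 = 0.175.

0.175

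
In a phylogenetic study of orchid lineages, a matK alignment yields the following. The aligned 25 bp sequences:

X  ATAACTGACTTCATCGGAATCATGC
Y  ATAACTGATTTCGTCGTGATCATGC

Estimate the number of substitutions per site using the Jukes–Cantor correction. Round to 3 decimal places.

0.180

The sequences differ at 4 of 25 sites (9, 13, 17, 18), so p = 4/25 = 0.16.
d = −(3/4) ln(1 − 4p/3) = −0.75 ln(1 − 0.213333) = −0.75 ln(0.786667)
  = −0.75 × (-0.239950) = 0.179963 substitutions/site.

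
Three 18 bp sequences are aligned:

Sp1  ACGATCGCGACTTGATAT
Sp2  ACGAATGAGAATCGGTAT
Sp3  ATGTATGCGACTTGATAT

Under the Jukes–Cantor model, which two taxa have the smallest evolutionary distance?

Sp1 and Sp3

Sp1–Sp2: 6/18 differ, p = 0.333, d = 0.441.
Sp1–Sp3: 4/18 differ, p = 0.222, d = 0.264.
Sp2–Sp3: 6/18 differ, p = 0.333, d = 0.441.
The smallest distance is between Sp1 and Sp3.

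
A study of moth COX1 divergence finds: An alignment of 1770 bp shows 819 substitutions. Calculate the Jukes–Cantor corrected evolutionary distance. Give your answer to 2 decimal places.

0.72

p = 819/1770 ≈ 0.462712.
d = −(3/4) ln(1 − 4p/3) = −0.75 ln(1 − 0.616949) = −0.75 ln(0.383051)
  = −0.75 × (-0.959587) = 0.719690 substitutions/site.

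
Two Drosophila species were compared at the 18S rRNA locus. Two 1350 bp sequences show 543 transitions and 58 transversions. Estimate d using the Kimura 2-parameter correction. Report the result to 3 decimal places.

P = 543/1350 ≈ 0.402222 and Q = 58/1350 ≈ 0.042963.
Under the Kimura two-parameter model, d = −½ ln(1 − 2P − Q) − ¼ ln(1 − 2Q).
1 − 2P − Q = 0.152593, giving −½ ln(0.152593) = 0.939991.
1 − 2Q = 0.914074, giving −¼ ln(0.914074) = 0.022461.
d = 0.939991 + 0.022461 = 0.962452.

0.962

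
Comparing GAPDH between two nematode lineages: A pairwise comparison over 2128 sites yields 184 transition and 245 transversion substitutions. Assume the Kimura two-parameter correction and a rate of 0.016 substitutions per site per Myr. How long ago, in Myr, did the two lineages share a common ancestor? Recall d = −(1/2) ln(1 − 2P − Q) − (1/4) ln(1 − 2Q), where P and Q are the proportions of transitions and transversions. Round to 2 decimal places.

7.35

P = 184/2128 ≈ 0.086466 and Q = 245/2128 ≈ 0.115132.
Under the Kimura two-parameter model, d = −½ ln(1 − 2P − Q) − ¼ ln(1 − 2Q).
1 − 2P − Q = 0.711936, giving −½ ln(0.711936) = 0.169884.
1 − 2Q = 0.769736, giving −¼ ln(0.769736) = 0.065427.
d = 0.169884 + 0.065427 = 0.235311.
Under a molecular clock d = 2μt, so t = d/(2μ) = 0.235311 / (2 × 0.016) = 7.35 Myr.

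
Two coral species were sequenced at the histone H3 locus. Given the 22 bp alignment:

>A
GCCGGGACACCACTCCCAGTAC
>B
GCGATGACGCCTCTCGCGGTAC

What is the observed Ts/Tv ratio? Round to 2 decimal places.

0.75

Transitions are A↔G and C↔T; transversions are all other mismatches.
Transitions: 3. Transversions: 4.
R = 3/4 = 0.75.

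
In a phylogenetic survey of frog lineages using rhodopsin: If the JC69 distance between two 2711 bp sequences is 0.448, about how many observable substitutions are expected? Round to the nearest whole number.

914

Invert JC69: p = (3/4)(1 − e^(−4d/3)) = 0.75 × (1 − e^(-0.597333)) = 0.75 × (1 − 0.550277) = 0.337292.
Expected differing sites = pL ≈ 0.337292 × 2711 = 914.398612 ≈ 914.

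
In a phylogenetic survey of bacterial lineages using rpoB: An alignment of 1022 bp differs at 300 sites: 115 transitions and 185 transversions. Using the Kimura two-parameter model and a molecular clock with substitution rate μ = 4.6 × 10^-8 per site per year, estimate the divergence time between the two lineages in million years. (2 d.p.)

P = 115/1022 ≈ 0.112524 and Q = 185/1022 ≈ 0.181018.
Under the Kimura two-parameter model, d = −½ ln(1 − 2P − Q) − ¼ ln(1 − 2Q).
1 − 2P − Q = 0.593934, giving −½ ln(0.593934) = 0.260494.
1 − 2Q = 0.637964, giving −¼ ln(0.637964) = 0.112368.
d = 0.260494 + 0.112368 = 0.372862.
Under a molecular clock d = 2μt, so t = d/(2μ) = 0.372862 / (2 × 4.6 × 10^-8) = 4.05 million years.

4.05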